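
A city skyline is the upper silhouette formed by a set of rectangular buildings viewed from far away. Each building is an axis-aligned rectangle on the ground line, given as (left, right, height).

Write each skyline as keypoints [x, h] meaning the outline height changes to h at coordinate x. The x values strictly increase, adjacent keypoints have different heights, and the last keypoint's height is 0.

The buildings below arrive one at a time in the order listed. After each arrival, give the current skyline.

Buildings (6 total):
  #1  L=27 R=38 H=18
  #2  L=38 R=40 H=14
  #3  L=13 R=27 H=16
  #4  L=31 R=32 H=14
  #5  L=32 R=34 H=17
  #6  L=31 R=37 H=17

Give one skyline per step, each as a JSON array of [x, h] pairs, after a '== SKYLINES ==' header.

== SKYLINES ==
[[27,18],[38,0]]
[[27,18],[38,14],[40,0]]
[[13,16],[27,18],[38,14],[40,0]]
[[13,16],[27,18],[38,14],[40,0]]
[[13,16],[27,18],[38,14],[40,0]]
[[13,16],[27,18],[38,14],[40,0]]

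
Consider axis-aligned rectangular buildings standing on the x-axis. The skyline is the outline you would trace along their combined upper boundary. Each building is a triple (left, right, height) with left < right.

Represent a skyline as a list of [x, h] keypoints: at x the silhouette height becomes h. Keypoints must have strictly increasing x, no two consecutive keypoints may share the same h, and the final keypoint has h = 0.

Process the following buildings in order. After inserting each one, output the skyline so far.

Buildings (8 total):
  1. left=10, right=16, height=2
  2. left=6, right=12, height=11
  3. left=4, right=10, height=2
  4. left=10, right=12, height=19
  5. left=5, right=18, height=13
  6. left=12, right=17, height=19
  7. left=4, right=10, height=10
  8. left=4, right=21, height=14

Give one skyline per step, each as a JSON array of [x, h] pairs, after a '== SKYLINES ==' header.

== SKYLINES ==
[[10,2],[16,0]]
[[6,11],[12,2],[16,0]]
[[4,2],[6,11],[12,2],[16,0]]
[[4,2],[6,11],[10,19],[12,2],[16,0]]
[[4,2],[5,13],[10,19],[12,13],[18,0]]
[[4,2],[5,13],[10,19],[17,13],[18,0]]
[[4,10],[5,13],[10,19],[17,13],[18,0]]
[[4,14],[10,19],[17,14],[21,0]]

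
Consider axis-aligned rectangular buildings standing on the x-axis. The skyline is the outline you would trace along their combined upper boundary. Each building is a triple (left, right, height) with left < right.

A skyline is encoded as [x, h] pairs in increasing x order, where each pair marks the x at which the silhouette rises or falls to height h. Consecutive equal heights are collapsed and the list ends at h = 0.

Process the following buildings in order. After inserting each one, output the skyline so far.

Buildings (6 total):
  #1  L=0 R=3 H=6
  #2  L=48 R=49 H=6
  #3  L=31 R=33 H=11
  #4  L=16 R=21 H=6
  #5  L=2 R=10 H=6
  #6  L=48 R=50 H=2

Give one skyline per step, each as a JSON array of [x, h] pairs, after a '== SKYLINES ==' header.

== SKYLINES ==
[[0,6],[3,0]]
[[0,6],[3,0],[48,6],[49,0]]
[[0,6],[3,0],[31,11],[33,0],[48,6],[49,0]]
[[0,6],[3,0],[16,6],[21,0],[31,11],[33,0],[48,6],[49,0]]
[[0,6],[10,0],[16,6],[21,0],[31,11],[33,0],[48,6],[49,0]]
[[0,6],[10,0],[16,6],[21,0],[31,11],[33,0],[48,6],[49,2],[50,0]]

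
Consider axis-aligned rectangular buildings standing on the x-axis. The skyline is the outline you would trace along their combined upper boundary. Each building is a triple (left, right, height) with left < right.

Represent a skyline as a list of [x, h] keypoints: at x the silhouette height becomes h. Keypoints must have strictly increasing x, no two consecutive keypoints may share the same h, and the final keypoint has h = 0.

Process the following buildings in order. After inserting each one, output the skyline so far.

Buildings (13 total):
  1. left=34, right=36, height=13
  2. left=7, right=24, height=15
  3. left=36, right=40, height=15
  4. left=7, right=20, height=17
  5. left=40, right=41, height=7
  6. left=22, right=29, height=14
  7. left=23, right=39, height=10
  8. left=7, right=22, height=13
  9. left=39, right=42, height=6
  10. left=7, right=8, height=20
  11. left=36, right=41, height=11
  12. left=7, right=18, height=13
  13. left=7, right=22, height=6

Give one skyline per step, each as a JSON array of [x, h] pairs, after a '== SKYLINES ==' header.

== SKYLINES ==
[[34,13],[36,0]]
[[7,15],[24,0],[34,13],[36,0]]
[[7,15],[24,0],[34,13],[36,15],[40,0]]
[[7,17],[20,15],[24,0],[34,13],[36,15],[40,0]]
[[7,17],[20,15],[24,0],[34,13],[36,15],[40,7],[41,0]]
[[7,17],[20,15],[24,14],[29,0],[34,13],[36,15],[40,7],[41,0]]
[[7,17],[20,15],[24,14],[29,10],[34,13],[36,15],[40,7],[41,0]]
[[7,17],[20,15],[24,14],[29,10],[34,13],[36,15],[40,7],[41,0]]
[[7,17],[20,15],[24,14],[29,10],[34,13],[36,15],[40,7],[41,6],[42,0]]
[[7,20],[8,17],[20,15],[24,14],[29,10],[34,13],[36,15],[40,7],[41,6],[42,0]]
[[7,20],[8,17],[20,15],[24,14],[29,10],[34,13],[36,15],[40,11],[41,6],[42,0]]
[[7,20],[8,17],[20,15],[24,14],[29,10],[34,13],[36,15],[40,11],[41,6],[42,0]]
[[7,20],[8,17],[20,15],[24,14],[29,10],[34,13],[36,15],[40,11],[41,6],[42,0]]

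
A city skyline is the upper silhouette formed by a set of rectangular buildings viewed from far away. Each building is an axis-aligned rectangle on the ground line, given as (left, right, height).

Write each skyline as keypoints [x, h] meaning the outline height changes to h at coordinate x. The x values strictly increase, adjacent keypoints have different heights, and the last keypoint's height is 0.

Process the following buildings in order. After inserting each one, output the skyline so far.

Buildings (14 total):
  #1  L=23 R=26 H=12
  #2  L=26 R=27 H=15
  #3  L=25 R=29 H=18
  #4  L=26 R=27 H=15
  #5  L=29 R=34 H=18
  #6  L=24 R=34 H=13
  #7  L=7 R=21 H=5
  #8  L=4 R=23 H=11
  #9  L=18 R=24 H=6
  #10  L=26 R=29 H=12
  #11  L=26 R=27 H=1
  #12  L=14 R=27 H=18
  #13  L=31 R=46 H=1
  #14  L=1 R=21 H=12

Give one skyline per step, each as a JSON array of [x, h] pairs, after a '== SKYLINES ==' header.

== SKYLINES ==
[[23,12],[26,0]]
[[23,12],[26,15],[27,0]]
[[23,12],[25,18],[29,0]]
[[23,12],[25,18],[29,0]]
[[23,12],[25,18],[34,0]]
[[23,12],[24,13],[25,18],[34,0]]
[[7,5],[21,0],[23,12],[24,13],[25,18],[34,0]]
[[4,11],[23,12],[24,13],[25,18],[34,0]]
[[4,11],[23,12],[24,13],[25,18],[34,0]]
[[4,11],[23,12],[24,13],[25,18],[34,0]]
[[4,11],[23,12],[24,13],[25,18],[34,0]]
[[4,11],[14,18],[34,0]]
[[4,11],[14,18],[34,1],[46,0]]
[[1,12],[14,18],[34,1],[46,0]]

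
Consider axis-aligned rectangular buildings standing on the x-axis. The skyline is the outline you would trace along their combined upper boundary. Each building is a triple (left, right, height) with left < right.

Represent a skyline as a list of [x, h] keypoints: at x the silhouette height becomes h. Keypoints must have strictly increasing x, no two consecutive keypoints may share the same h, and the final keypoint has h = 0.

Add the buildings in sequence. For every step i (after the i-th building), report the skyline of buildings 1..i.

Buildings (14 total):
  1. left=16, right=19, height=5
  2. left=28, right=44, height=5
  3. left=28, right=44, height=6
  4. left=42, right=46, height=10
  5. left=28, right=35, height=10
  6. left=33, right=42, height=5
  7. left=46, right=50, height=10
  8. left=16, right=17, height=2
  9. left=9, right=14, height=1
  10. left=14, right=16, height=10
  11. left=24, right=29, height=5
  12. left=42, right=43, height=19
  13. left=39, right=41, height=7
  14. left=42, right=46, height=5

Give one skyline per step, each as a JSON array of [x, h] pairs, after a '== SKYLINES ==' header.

== SKYLINES ==
[[16,5],[19,0]]
[[16,5],[19,0],[28,5],[44,0]]
[[16,5],[19,0],[28,6],[44,0]]
[[16,5],[19,0],[28,6],[42,10],[46,0]]
[[16,5],[19,0],[28,10],[35,6],[42,10],[46,0]]
[[16,5],[19,0],[28,10],[35,6],[42,10],[46,0]]
[[16,5],[19,0],[28,10],[35,6],[42,10],[50,0]]
[[16,5],[19,0],[28,10],[35,6],[42,10],[50,0]]
[[9,1],[14,0],[16,5],[19,0],[28,10],[35,6],[42,10],[50,0]]
[[9,1],[14,10],[16,5],[19,0],[28,10],[35,6],[42,10],[50,0]]
[[9,1],[14,10],[16,5],[19,0],[24,5],[28,10],[35,6],[42,10],[50,0]]
[[9,1],[14,10],[16,5],[19,0],[24,5],[28,10],[35,6],[42,19],[43,10],[50,0]]
[[9,1],[14,10],[16,5],[19,0],[24,5],[28,10],[35,6],[39,7],[41,6],[42,19],[43,10],[50,0]]
[[9,1],[14,10],[16,5],[19,0],[24,5],[28,10],[35,6],[39,7],[41,6],[42,19],[43,10],[50,0]]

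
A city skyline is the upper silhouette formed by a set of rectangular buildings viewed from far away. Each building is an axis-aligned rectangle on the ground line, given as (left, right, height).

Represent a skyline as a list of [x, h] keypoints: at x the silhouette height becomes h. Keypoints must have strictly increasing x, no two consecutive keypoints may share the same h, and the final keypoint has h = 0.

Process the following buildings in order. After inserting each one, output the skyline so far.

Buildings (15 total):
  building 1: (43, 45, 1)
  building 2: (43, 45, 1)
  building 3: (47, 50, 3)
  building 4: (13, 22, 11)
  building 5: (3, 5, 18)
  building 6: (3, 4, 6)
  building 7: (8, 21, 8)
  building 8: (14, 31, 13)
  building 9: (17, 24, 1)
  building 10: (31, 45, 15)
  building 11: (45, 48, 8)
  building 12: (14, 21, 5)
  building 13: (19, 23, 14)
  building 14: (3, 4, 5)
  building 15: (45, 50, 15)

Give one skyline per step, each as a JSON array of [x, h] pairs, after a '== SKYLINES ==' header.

== SKYLINES ==
[[43,1],[45,0]]
[[43,1],[45,0]]
[[43,1],[45,0],[47,3],[50,0]]
[[13,11],[22,0],[43,1],[45,0],[47,3],[50,0]]
[[3,18],[5,0],[13,11],[22,0],[43,1],[45,0],[47,3],[50,0]]
[[3,18],[5,0],[13,11],[22,0],[43,1],[45,0],[47,3],[50,0]]
[[3,18],[5,0],[8,8],[13,11],[22,0],[43,1],[45,0],[47,3],[50,0]]
[[3,18],[5,0],[8,8],[13,11],[14,13],[31,0],[43,1],[45,0],[47,3],[50,0]]
[[3,18],[5,0],[8,8],[13,11],[14,13],[31,0],[43,1],[45,0],[47,3],[50,0]]
[[3,18],[5,0],[8,8],[13,11],[14,13],[31,15],[45,0],[47,3],[50,0]]
[[3,18],[5,0],[8,8],[13,11],[14,13],[31,15],[45,8],[48,3],[50,0]]
[[3,18],[5,0],[8,8],[13,11],[14,13],[31,15],[45,8],[48,3],[50,0]]
[[3,18],[5,0],[8,8],[13,11],[14,13],[19,14],[23,13],[31,15],[45,8],[48,3],[50,0]]
[[3,18],[5,0],[8,8],[13,11],[14,13],[19,14],[23,13],[31,15],[45,8],[48,3],[50,0]]
[[3,18],[5,0],[8,8],[13,11],[14,13],[19,14],[23,13],[31,15],[50,0]]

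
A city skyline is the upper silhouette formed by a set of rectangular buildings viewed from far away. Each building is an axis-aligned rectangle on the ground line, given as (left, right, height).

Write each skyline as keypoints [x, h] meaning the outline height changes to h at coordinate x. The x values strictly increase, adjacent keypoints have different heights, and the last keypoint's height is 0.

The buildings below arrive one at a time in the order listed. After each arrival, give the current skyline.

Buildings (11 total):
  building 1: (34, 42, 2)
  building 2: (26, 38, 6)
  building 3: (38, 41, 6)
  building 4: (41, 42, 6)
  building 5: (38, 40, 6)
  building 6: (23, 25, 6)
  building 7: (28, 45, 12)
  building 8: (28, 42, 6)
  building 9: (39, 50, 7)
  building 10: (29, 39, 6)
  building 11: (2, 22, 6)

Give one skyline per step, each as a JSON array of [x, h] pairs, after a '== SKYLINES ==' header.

== SKYLINES ==
[[34,2],[42,0]]
[[26,6],[38,2],[42,0]]
[[26,6],[41,2],[42,0]]
[[26,6],[42,0]]
[[26,6],[42,0]]
[[23,6],[25,0],[26,6],[42,0]]
[[23,6],[25,0],[26,6],[28,12],[45,0]]
[[23,6],[25,0],[26,6],[28,12],[45,0]]
[[23,6],[25,0],[26,6],[28,12],[45,7],[50,0]]
[[23,6],[25,0],[26,6],[28,12],[45,7],[50,0]]
[[2,6],[22,0],[23,6],[25,0],[26,6],[28,12],[45,7],[50,0]]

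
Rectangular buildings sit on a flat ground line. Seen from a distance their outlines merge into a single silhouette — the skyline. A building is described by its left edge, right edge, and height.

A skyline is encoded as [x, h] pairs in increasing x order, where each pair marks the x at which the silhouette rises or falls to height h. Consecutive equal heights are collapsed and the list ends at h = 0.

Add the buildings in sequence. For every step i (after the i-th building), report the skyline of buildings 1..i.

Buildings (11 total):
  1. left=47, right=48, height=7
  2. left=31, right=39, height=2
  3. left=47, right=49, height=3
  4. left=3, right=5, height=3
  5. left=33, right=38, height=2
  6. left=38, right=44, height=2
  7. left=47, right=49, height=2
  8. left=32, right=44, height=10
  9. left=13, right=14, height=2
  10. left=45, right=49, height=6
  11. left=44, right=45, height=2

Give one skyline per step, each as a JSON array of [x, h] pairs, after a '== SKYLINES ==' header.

== SKYLINES ==
[[47,7],[48,0]]
[[31,2],[39,0],[47,7],[48,0]]
[[31,2],[39,0],[47,7],[48,3],[49,0]]
[[3,3],[5,0],[31,2],[39,0],[47,7],[48,3],[49,0]]
[[3,3],[5,0],[31,2],[39,0],[47,7],[48,3],[49,0]]
[[3,3],[5,0],[31,2],[44,0],[47,7],[48,3],[49,0]]
[[3,3],[5,0],[31,2],[44,0],[47,7],[48,3],[49,0]]
[[3,3],[5,0],[31,2],[32,10],[44,0],[47,7],[48,3],[49,0]]
[[3,3],[5,0],[13,2],[14,0],[31,2],[32,10],[44,0],[47,7],[48,3],[49,0]]
[[3,3],[5,0],[13,2],[14,0],[31,2],[32,10],[44,0],[45,6],[47,7],[48,6],[49,0]]
[[3,3],[5,0],[13,2],[14,0],[31,2],[32,10],[44,2],[45,6],[47,7],[48,6],[49,0]]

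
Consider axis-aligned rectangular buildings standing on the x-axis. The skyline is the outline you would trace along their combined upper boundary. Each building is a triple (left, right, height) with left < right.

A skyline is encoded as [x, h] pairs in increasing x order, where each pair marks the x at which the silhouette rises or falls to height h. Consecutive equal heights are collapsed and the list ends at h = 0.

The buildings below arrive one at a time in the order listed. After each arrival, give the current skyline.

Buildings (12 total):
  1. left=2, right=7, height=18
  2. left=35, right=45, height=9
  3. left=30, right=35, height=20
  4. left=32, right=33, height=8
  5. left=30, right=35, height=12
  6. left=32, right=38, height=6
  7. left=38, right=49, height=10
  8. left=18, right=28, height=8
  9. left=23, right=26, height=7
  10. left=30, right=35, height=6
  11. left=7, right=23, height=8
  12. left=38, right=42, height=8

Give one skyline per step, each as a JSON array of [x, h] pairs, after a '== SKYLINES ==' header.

== SKYLINES ==
[[2,18],[7,0]]
[[2,18],[7,0],[35,9],[45,0]]
[[2,18],[7,0],[30,20],[35,9],[45,0]]
[[2,18],[7,0],[30,20],[35,9],[45,0]]
[[2,18],[7,0],[30,20],[35,9],[45,0]]
[[2,18],[7,0],[30,20],[35,9],[45,0]]
[[2,18],[7,0],[30,20],[35,9],[38,10],[49,0]]
[[2,18],[7,0],[18,8],[28,0],[30,20],[35,9],[38,10],[49,0]]
[[2,18],[7,0],[18,8],[28,0],[30,20],[35,9],[38,10],[49,0]]
[[2,18],[7,0],[18,8],[28,0],[30,20],[35,9],[38,10],[49,0]]
[[2,18],[7,8],[28,0],[30,20],[35,9],[38,10],[49,0]]
[[2,18],[7,8],[28,0],[30,20],[35,9],[38,10],[49,0]]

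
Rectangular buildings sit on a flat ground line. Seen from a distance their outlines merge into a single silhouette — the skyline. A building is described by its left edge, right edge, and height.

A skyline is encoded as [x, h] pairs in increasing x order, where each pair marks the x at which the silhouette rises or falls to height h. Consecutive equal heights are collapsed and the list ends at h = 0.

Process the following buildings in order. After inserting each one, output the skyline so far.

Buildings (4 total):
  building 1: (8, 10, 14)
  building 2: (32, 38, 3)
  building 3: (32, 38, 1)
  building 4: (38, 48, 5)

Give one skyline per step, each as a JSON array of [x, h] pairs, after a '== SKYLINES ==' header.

== SKYLINES ==
[[8,14],[10,0]]
[[8,14],[10,0],[32,3],[38,0]]
[[8,14],[10,0],[32,3],[38,0]]
[[8,14],[10,0],[32,3],[38,5],[48,0]]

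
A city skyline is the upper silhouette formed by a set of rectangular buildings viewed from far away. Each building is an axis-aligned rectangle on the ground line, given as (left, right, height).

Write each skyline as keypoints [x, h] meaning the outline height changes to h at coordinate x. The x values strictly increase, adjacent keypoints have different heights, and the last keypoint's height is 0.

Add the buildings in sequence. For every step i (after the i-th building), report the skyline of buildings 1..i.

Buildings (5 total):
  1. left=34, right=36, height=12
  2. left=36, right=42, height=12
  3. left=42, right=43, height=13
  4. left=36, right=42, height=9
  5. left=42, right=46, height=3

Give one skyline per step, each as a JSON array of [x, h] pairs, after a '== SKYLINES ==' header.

== SKYLINES ==
[[34,12],[36,0]]
[[34,12],[42,0]]
[[34,12],[42,13],[43,0]]
[[34,12],[42,13],[43,0]]
[[34,12],[42,13],[43,3],[46,0]]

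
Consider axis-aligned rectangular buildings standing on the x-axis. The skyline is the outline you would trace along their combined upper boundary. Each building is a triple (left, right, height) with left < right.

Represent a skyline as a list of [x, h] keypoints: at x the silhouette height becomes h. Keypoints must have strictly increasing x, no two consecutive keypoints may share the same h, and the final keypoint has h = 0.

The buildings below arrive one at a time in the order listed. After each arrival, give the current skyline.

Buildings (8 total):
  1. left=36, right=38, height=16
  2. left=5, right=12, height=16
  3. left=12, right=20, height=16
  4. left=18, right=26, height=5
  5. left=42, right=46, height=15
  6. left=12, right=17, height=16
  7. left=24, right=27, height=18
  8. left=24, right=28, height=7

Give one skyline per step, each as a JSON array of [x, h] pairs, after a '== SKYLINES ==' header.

== SKYLINES ==
[[36,16],[38,0]]
[[5,16],[12,0],[36,16],[38,0]]
[[5,16],[20,0],[36,16],[38,0]]
[[5,16],[20,5],[26,0],[36,16],[38,0]]
[[5,16],[20,5],[26,0],[36,16],[38,0],[42,15],[46,0]]
[[5,16],[20,5],[26,0],[36,16],[38,0],[42,15],[46,0]]
[[5,16],[20,5],[24,18],[27,0],[36,16],[38,0],[42,15],[46,0]]
[[5,16],[20,5],[24,18],[27,7],[28,0],[36,16],[38,0],[42,15],[46,0]]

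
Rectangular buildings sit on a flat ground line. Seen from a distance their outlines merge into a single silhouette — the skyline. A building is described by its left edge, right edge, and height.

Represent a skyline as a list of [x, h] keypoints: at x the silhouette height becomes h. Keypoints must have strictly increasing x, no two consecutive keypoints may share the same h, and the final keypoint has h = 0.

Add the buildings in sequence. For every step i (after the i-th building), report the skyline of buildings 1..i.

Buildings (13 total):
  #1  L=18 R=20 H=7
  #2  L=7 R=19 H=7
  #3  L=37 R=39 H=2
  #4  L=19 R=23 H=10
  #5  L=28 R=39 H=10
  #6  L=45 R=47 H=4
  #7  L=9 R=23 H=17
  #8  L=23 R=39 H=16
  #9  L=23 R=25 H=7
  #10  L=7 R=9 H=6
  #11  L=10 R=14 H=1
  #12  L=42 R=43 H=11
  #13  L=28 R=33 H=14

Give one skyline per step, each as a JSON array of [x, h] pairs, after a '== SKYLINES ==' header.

== SKYLINES ==
[[18,7],[20,0]]
[[7,7],[20,0]]
[[7,7],[20,0],[37,2],[39,0]]
[[7,7],[19,10],[23,0],[37,2],[39,0]]
[[7,7],[19,10],[23,0],[28,10],[39,0]]
[[7,7],[19,10],[23,0],[28,10],[39,0],[45,4],[47,0]]
[[7,7],[9,17],[23,0],[28,10],[39,0],[45,4],[47,0]]
[[7,7],[9,17],[23,16],[39,0],[45,4],[47,0]]
[[7,7],[9,17],[23,16],[39,0],[45,4],[47,0]]
[[7,7],[9,17],[23,16],[39,0],[45,4],[47,0]]
[[7,7],[9,17],[23,16],[39,0],[45,4],[47,0]]
[[7,7],[9,17],[23,16],[39,0],[42,11],[43,0],[45,4],[47,0]]
[[7,7],[9,17],[23,16],[39,0],[42,11],[43,0],[45,4],[47,0]]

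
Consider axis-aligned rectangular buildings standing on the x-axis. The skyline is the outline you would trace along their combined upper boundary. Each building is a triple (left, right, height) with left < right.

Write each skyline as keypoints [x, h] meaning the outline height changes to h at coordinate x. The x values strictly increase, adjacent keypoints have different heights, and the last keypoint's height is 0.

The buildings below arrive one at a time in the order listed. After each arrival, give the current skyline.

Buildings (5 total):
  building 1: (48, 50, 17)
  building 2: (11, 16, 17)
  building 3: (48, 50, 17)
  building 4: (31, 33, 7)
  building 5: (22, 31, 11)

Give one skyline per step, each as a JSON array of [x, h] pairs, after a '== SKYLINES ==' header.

== SKYLINES ==
[[48,17],[50,0]]
[[11,17],[16,0],[48,17],[50,0]]
[[11,17],[16,0],[48,17],[50,0]]
[[11,17],[16,0],[31,7],[33,0],[48,17],[50,0]]
[[11,17],[16,0],[22,11],[31,7],[33,0],[48,17],[50,0]]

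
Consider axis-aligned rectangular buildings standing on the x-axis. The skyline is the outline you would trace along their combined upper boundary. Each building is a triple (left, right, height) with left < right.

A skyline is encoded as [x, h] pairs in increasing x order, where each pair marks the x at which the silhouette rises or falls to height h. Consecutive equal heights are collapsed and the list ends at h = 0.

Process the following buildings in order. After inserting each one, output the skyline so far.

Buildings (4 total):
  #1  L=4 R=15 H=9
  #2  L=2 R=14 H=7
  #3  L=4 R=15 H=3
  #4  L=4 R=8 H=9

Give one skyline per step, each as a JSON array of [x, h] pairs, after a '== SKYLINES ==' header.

== SKYLINES ==
[[4,9],[15,0]]
[[2,7],[4,9],[15,0]]
[[2,7],[4,9],[15,0]]
[[2,7],[4,9],[15,0]]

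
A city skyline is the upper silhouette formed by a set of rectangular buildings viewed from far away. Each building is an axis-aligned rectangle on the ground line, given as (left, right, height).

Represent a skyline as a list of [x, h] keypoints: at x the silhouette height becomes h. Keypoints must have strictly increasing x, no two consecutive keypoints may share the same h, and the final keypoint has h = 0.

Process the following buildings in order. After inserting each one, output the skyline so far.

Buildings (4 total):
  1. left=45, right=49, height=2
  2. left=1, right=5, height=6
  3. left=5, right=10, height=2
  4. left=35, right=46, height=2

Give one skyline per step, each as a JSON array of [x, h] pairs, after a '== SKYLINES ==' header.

== SKYLINES ==
[[45,2],[49,0]]
[[1,6],[5,0],[45,2],[49,0]]
[[1,6],[5,2],[10,0],[45,2],[49,0]]
[[1,6],[5,2],[10,0],[35,2],[49,0]]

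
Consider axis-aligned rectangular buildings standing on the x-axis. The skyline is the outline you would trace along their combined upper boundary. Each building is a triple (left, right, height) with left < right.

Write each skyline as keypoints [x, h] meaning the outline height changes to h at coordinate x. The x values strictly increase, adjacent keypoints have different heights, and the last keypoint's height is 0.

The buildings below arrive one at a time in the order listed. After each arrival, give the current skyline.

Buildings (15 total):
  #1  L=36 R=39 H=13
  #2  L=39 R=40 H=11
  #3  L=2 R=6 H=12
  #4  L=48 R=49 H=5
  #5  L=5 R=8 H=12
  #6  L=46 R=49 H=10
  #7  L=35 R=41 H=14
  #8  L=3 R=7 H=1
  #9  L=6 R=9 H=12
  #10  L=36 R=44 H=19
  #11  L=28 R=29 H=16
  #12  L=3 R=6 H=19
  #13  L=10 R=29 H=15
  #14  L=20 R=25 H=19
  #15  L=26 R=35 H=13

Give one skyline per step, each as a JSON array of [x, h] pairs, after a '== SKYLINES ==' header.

== SKYLINES ==
[[36,13],[39,0]]
[[36,13],[39,11],[40,0]]
[[2,12],[6,0],[36,13],[39,11],[40,0]]
[[2,12],[6,0],[36,13],[39,11],[40,0],[48,5],[49,0]]
[[2,12],[8,0],[36,13],[39,11],[40,0],[48,5],[49,0]]
[[2,12],[8,0],[36,13],[39,11],[40,0],[46,10],[49,0]]
[[2,12],[8,0],[35,14],[41,0],[46,10],[49,0]]
[[2,12],[8,0],[35,14],[41,0],[46,10],[49,0]]
[[2,12],[9,0],[35,14],[41,0],[46,10],[49,0]]
[[2,12],[9,0],[35,14],[36,19],[44,0],[46,10],[49,0]]
[[2,12],[9,0],[28,16],[29,0],[35,14],[36,19],[44,0],[46,10],[49,0]]
[[2,12],[3,19],[6,12],[9,0],[28,16],[29,0],[35,14],[36,19],[44,0],[46,10],[49,0]]
[[2,12],[3,19],[6,12],[9,0],[10,15],[28,16],[29,0],[35,14],[36,19],[44,0],[46,10],[49,0]]
[[2,12],[3,19],[6,12],[9,0],[10,15],[20,19],[25,15],[28,16],[29,0],[35,14],[36,19],[44,0],[46,10],[49,0]]
[[2,12],[3,19],[6,12],[9,0],[10,15],[20,19],[25,15],[28,16],[29,13],[35,14],[36,19],[44,0],[46,10],[49,0]]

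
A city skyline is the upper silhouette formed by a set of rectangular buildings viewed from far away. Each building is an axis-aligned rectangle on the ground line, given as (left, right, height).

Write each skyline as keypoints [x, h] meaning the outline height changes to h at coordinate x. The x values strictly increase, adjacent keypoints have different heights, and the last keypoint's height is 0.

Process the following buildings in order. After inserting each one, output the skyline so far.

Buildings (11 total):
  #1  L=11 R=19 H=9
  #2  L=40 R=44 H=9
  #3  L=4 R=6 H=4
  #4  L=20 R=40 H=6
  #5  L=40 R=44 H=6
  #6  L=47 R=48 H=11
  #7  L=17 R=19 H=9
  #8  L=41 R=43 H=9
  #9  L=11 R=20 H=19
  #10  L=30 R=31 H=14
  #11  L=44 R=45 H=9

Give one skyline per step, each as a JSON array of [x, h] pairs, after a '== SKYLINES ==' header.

== SKYLINES ==
[[11,9],[19,0]]
[[11,9],[19,0],[40,9],[44,0]]
[[4,4],[6,0],[11,9],[19,0],[40,9],[44,0]]
[[4,4],[6,0],[11,9],[19,0],[20,6],[40,9],[44,0]]
[[4,4],[6,0],[11,9],[19,0],[20,6],[40,9],[44,0]]
[[4,4],[6,0],[11,9],[19,0],[20,6],[40,9],[44,0],[47,11],[48,0]]
[[4,4],[6,0],[11,9],[19,0],[20,6],[40,9],[44,0],[47,11],[48,0]]
[[4,4],[6,0],[11,9],[19,0],[20,6],[40,9],[44,0],[47,11],[48,0]]
[[4,4],[6,0],[11,19],[20,6],[40,9],[44,0],[47,11],[48,0]]
[[4,4],[6,0],[11,19],[20,6],[30,14],[31,6],[40,9],[44,0],[47,11],[48,0]]
[[4,4],[6,0],[11,19],[20,6],[30,14],[31,6],[40,9],[45,0],[47,11],[48,0]]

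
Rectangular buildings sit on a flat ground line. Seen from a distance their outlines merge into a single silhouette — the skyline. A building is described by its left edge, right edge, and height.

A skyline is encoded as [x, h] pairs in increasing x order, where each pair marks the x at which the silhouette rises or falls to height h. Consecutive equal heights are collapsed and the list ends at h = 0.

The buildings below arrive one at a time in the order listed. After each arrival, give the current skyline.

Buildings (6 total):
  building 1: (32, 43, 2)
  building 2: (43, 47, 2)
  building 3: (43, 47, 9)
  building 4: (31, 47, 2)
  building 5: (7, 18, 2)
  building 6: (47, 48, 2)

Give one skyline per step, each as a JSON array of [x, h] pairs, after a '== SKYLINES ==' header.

== SKYLINES ==
[[32,2],[43,0]]
[[32,2],[47,0]]
[[32,2],[43,9],[47,0]]
[[31,2],[43,9],[47,0]]
[[7,2],[18,0],[31,2],[43,9],[47,0]]
[[7,2],[18,0],[31,2],[43,9],[47,2],[48,0]]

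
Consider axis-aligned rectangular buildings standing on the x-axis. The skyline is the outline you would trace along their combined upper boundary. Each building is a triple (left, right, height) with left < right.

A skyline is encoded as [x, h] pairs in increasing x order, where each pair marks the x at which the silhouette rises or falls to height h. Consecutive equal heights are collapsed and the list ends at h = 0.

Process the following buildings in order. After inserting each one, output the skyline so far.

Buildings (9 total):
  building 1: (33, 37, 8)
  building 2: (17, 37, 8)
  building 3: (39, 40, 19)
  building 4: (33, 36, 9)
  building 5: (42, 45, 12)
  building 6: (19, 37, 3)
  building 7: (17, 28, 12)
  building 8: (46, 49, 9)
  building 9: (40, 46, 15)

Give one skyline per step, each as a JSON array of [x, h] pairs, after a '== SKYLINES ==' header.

== SKYLINES ==
[[33,8],[37,0]]
[[17,8],[37,0]]
[[17,8],[37,0],[39,19],[40,0]]
[[17,8],[33,9],[36,8],[37,0],[39,19],[40,0]]
[[17,8],[33,9],[36,8],[37,0],[39,19],[40,0],[42,12],[45,0]]
[[17,8],[33,9],[36,8],[37,0],[39,19],[40,0],[42,12],[45,0]]
[[17,12],[28,8],[33,9],[36,8],[37,0],[39,19],[40,0],[42,12],[45,0]]
[[17,12],[28,8],[33,9],[36,8],[37,0],[39,19],[40,0],[42,12],[45,0],[46,9],[49,0]]
[[17,12],[28,8],[33,9],[36,8],[37,0],[39,19],[40,15],[46,9],[49,0]]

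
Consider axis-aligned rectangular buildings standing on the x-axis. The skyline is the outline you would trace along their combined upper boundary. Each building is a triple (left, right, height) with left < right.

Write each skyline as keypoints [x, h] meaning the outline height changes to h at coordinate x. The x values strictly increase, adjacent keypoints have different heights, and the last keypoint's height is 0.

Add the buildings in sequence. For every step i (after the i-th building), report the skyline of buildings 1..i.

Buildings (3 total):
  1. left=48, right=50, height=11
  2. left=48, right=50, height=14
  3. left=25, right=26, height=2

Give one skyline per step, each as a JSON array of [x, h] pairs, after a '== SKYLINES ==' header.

== SKYLINES ==
[[48,11],[50,0]]
[[48,14],[50,0]]
[[25,2],[26,0],[48,14],[50,0]]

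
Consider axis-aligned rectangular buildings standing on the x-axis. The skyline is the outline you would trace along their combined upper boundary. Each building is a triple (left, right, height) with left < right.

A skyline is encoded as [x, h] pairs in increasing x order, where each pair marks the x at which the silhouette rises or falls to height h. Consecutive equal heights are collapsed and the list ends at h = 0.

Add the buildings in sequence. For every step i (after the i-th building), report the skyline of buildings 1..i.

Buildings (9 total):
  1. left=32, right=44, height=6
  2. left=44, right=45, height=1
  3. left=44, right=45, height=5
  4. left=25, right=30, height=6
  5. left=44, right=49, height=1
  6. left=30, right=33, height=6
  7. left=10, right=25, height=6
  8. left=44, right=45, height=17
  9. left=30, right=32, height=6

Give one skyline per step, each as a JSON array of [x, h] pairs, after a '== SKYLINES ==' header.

== SKYLINES ==
[[32,6],[44,0]]
[[32,6],[44,1],[45,0]]
[[32,6],[44,5],[45,0]]
[[25,6],[30,0],[32,6],[44,5],[45,0]]
[[25,6],[30,0],[32,6],[44,5],[45,1],[49,0]]
[[25,6],[44,5],[45,1],[49,0]]
[[10,6],[44,5],[45,1],[49,0]]
[[10,6],[44,17],[45,1],[49,0]]
[[10,6],[44,17],[45,1],[49,0]]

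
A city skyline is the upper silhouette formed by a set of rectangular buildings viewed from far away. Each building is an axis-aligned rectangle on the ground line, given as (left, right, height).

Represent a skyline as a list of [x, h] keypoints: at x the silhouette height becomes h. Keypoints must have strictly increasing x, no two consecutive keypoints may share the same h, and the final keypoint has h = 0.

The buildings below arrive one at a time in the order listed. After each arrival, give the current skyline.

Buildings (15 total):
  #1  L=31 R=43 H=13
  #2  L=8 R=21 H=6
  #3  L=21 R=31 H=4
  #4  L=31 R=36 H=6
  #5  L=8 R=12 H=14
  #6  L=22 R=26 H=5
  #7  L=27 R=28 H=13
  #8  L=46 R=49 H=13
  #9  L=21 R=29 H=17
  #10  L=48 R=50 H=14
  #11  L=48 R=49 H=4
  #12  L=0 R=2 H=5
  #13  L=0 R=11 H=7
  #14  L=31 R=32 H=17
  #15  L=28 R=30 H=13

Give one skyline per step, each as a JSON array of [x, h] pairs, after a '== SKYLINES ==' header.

== SKYLINES ==
[[31,13],[43,0]]
[[8,6],[21,0],[31,13],[43,0]]
[[8,6],[21,4],[31,13],[43,0]]
[[8,6],[21,4],[31,13],[43,0]]
[[8,14],[12,6],[21,4],[31,13],[43,0]]
[[8,14],[12,6],[21,4],[22,5],[26,4],[31,13],[43,0]]
[[8,14],[12,6],[21,4],[22,5],[26,4],[27,13],[28,4],[31,13],[43,0]]
[[8,14],[12,6],[21,4],[22,5],[26,4],[27,13],[28,4],[31,13],[43,0],[46,13],[49,0]]
[[8,14],[12,6],[21,17],[29,4],[31,13],[43,0],[46,13],[49,0]]
[[8,14],[12,6],[21,17],[29,4],[31,13],[43,0],[46,13],[48,14],[50,0]]
[[8,14],[12,6],[21,17],[29,4],[31,13],[43,0],[46,13],[48,14],[50,0]]
[[0,5],[2,0],[8,14],[12,6],[21,17],[29,4],[31,13],[43,0],[46,13],[48,14],[50,0]]
[[0,7],[8,14],[12,6],[21,17],[29,4],[31,13],[43,0],[46,13],[48,14],[50,0]]
[[0,7],[8,14],[12,6],[21,17],[29,4],[31,17],[32,13],[43,0],[46,13],[48,14],[50,0]]
[[0,7],[8,14],[12,6],[21,17],[29,13],[30,4],[31,17],[32,13],[43,0],[46,13],[48,14],[50,0]]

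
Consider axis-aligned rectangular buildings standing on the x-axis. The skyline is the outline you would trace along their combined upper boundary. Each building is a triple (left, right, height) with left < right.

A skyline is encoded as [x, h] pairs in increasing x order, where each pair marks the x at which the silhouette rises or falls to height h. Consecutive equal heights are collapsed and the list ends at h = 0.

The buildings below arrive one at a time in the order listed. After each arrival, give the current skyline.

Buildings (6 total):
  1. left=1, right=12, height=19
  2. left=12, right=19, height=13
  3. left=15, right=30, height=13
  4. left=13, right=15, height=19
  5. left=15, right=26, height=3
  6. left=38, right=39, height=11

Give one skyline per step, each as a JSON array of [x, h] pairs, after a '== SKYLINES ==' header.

== SKYLINES ==
[[1,19],[12,0]]
[[1,19],[12,13],[19,0]]
[[1,19],[12,13],[30,0]]
[[1,19],[12,13],[13,19],[15,13],[30,0]]
[[1,19],[12,13],[13,19],[15,13],[30,0]]
[[1,19],[12,13],[13,19],[15,13],[30,0],[38,11],[39,0]]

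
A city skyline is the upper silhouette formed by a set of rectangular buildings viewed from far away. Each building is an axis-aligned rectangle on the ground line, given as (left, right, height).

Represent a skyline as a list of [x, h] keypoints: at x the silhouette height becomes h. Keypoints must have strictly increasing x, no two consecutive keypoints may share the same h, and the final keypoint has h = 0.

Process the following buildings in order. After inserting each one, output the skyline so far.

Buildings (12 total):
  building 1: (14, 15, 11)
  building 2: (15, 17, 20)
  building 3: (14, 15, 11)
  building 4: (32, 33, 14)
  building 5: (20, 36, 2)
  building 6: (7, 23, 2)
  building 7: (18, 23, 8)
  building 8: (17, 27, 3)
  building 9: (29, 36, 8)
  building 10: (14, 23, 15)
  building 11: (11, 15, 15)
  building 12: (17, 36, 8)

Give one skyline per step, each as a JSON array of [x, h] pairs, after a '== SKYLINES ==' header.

== SKYLINES ==
[[14,11],[15,0]]
[[14,11],[15,20],[17,0]]
[[14,11],[15,20],[17,0]]
[[14,11],[15,20],[17,0],[32,14],[33,0]]
[[14,11],[15,20],[17,0],[20,2],[32,14],[33,2],[36,0]]
[[7,2],[14,11],[15,20],[17,2],[32,14],[33,2],[36,0]]
[[7,2],[14,11],[15,20],[17,2],[18,8],[23,2],[32,14],[33,2],[36,0]]
[[7,2],[14,11],[15,20],[17,3],[18,8],[23,3],[27,2],[32,14],[33,2],[36,0]]
[[7,2],[14,11],[15,20],[17,3],[18,8],[23,3],[27,2],[29,8],[32,14],[33,8],[36,0]]
[[7,2],[14,15],[15,20],[17,15],[23,3],[27,2],[29,8],[32,14],[33,8],[36,0]]
[[7,2],[11,15],[15,20],[17,15],[23,3],[27,2],[29,8],[32,14],[33,8],[36,0]]
[[7,2],[11,15],[15,20],[17,15],[23,8],[32,14],[33,8],[36,0]]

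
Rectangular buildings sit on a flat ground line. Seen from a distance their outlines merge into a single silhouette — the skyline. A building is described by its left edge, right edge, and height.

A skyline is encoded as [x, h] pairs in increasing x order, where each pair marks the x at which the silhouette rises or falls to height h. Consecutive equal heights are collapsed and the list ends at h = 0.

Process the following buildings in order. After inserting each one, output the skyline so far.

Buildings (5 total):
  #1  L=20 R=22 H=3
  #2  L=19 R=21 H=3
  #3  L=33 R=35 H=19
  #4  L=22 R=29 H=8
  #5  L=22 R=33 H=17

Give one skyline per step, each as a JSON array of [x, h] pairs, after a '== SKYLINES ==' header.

== SKYLINES ==
[[20,3],[22,0]]
[[19,3],[22,0]]
[[19,3],[22,0],[33,19],[35,0]]
[[19,3],[22,8],[29,0],[33,19],[35,0]]
[[19,3],[22,17],[33,19],[35,0]]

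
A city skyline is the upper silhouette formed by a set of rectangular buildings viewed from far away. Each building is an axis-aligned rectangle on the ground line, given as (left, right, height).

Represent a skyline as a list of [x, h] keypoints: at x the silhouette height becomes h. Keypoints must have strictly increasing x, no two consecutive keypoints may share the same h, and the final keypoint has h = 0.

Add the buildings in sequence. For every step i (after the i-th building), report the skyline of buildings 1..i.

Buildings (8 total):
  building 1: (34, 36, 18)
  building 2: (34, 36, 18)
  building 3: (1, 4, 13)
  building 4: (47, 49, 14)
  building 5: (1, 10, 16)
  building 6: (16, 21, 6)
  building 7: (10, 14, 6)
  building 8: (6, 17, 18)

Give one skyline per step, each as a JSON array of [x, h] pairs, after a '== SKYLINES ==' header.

== SKYLINES ==
[[34,18],[36,0]]
[[34,18],[36,0]]
[[1,13],[4,0],[34,18],[36,0]]
[[1,13],[4,0],[34,18],[36,0],[47,14],[49,0]]
[[1,16],[10,0],[34,18],[36,0],[47,14],[49,0]]
[[1,16],[10,0],[16,6],[21,0],[34,18],[36,0],[47,14],[49,0]]
[[1,16],[10,6],[14,0],[16,6],[21,0],[34,18],[36,0],[47,14],[49,0]]
[[1,16],[6,18],[17,6],[21,0],[34,18],[36,0],[47,14],[49,0]]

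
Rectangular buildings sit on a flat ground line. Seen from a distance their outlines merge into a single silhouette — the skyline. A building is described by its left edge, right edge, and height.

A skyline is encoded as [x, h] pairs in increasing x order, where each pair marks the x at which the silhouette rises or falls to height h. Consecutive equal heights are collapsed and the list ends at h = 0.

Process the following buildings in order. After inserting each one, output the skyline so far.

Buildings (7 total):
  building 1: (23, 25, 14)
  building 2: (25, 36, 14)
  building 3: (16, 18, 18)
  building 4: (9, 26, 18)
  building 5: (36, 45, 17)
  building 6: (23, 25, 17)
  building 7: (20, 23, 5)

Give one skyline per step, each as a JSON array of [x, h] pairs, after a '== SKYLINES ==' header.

== SKYLINES ==
[[23,14],[25,0]]
[[23,14],[36,0]]
[[16,18],[18,0],[23,14],[36,0]]
[[9,18],[26,14],[36,0]]
[[9,18],[26,14],[36,17],[45,0]]
[[9,18],[26,14],[36,17],[45,0]]
[[9,18],[26,14],[36,17],[45,0]]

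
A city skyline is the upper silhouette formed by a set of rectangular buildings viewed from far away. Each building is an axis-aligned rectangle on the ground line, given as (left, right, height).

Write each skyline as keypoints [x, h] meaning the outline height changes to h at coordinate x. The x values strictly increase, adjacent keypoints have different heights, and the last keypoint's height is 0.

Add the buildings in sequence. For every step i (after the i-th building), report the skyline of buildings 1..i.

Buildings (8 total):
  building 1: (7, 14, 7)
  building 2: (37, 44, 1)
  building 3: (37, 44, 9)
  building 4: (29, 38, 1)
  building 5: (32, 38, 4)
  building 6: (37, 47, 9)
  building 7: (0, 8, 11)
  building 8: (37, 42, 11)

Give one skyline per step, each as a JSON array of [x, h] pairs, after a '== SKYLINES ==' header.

== SKYLINES ==
[[7,7],[14,0]]
[[7,7],[14,0],[37,1],[44,0]]
[[7,7],[14,0],[37,9],[44,0]]
[[7,7],[14,0],[29,1],[37,9],[44,0]]
[[7,7],[14,0],[29,1],[32,4],[37,9],[44,0]]
[[7,7],[14,0],[29,1],[32,4],[37,9],[47,0]]
[[0,11],[8,7],[14,0],[29,1],[32,4],[37,9],[47,0]]
[[0,11],[8,7],[14,0],[29,1],[32,4],[37,11],[42,9],[47,0]]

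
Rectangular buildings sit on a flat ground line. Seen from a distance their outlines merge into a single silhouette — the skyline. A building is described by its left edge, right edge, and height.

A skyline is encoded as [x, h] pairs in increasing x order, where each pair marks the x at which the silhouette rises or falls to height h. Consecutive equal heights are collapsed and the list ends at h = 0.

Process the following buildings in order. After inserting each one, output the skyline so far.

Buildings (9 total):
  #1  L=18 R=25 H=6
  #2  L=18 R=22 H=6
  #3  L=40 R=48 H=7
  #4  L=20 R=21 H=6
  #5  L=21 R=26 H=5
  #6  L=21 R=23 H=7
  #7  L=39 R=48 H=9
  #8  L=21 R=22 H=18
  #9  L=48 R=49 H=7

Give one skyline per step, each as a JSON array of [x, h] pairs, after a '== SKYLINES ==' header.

== SKYLINES ==
[[18,6],[25,0]]
[[18,6],[25,0]]
[[18,6],[25,0],[40,7],[48,0]]
[[18,6],[25,0],[40,7],[48,0]]
[[18,6],[25,5],[26,0],[40,7],[48,0]]
[[18,6],[21,7],[23,6],[25,5],[26,0],[40,7],[48,0]]
[[18,6],[21,7],[23,6],[25,5],[26,0],[39,9],[48,0]]
[[18,6],[21,18],[22,7],[23,6],[25,5],[26,0],[39,9],[48,0]]
[[18,6],[21,18],[22,7],[23,6],[25,5],[26,0],[39,9],[48,7],[49,0]]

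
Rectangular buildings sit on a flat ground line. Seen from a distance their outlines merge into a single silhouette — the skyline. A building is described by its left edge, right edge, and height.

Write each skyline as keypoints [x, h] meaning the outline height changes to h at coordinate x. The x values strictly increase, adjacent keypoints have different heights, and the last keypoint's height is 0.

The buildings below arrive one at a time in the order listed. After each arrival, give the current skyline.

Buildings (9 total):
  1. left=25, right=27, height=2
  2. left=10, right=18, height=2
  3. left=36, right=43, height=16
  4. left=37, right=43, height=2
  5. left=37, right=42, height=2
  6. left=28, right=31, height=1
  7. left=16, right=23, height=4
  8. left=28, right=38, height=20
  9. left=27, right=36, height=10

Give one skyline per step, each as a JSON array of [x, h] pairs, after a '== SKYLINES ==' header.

== SKYLINES ==
[[25,2],[27,0]]
[[10,2],[18,0],[25,2],[27,0]]
[[10,2],[18,0],[25,2],[27,0],[36,16],[43,0]]
[[10,2],[18,0],[25,2],[27,0],[36,16],[43,0]]
[[10,2],[18,0],[25,2],[27,0],[36,16],[43,0]]
[[10,2],[18,0],[25,2],[27,0],[28,1],[31,0],[36,16],[43,0]]
[[10,2],[16,4],[23,0],[25,2],[27,0],[28,1],[31,0],[36,16],[43,0]]
[[10,2],[16,4],[23,0],[25,2],[27,0],[28,20],[38,16],[43,0]]
[[10,2],[16,4],[23,0],[25,2],[27,10],[28,20],[38,16],[43,0]]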